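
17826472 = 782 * 22796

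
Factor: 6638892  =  2^2*3^1*13^1*42557^1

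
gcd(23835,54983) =1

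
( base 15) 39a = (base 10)820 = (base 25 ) 17K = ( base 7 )2251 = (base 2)1100110100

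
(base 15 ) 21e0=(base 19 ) 10h3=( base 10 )7185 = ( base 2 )1110000010001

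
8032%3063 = 1906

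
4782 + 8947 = 13729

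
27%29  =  27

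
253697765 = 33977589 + 219720176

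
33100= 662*50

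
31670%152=54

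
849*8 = 6792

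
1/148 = 1/148 = 0.01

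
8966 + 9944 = 18910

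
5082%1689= 15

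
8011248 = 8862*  904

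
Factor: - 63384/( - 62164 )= 15846/15541 = 2^1 * 3^1*19^1 * 139^1*15541^(-1 )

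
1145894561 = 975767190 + 170127371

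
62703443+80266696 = 142970139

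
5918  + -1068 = 4850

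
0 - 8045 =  - 8045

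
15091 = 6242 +8849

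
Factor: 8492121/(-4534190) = -2^( - 1)*3^7*5^ ( - 1 )*11^1  *  41^( - 1 )*353^1 * 11059^ (  -  1 )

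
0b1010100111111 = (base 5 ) 133224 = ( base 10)5439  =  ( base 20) dbj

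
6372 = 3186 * 2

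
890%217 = 22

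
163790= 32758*5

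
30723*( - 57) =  - 1751211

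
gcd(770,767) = 1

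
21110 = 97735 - 76625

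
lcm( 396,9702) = 19404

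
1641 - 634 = 1007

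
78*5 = 390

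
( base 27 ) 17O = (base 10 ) 942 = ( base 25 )1ch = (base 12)666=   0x3AE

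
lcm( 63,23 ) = 1449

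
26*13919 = 361894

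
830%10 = 0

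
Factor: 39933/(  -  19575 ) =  - 3^1*5^( - 2 )*17^1=- 51/25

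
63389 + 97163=160552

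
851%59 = 25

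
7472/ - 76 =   -  1868/19= - 98.32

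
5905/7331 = 5905/7331=0.81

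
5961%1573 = 1242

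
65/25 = 13/5 = 2.60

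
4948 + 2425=7373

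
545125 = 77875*7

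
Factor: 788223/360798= 2^( - 1 )*60133^( - 1)*262741^1 = 262741/120266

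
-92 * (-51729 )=4759068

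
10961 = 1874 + 9087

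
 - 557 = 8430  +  -8987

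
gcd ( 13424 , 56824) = 8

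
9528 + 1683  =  11211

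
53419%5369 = 5098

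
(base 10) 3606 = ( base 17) c82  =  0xE16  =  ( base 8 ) 7026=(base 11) 2789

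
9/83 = 9/83 = 0.11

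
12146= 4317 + 7829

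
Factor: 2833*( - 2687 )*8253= -3^2*7^1*131^1*2687^1 *2833^1=- 62824072563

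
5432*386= 2096752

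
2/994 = 1/497 = 0.00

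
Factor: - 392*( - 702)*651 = 2^4*3^4*7^3*13^1* 31^1=179144784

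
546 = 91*6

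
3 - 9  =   - 6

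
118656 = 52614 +66042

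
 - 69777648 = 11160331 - 80937979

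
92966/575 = 161+17/25 = 161.68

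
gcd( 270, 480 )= 30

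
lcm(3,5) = 15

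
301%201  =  100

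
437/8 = 54+5/8 = 54.62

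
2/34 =1/17 = 0.06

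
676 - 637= 39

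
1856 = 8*232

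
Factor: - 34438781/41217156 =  - 2^( - 2) * 3^(-2)* 13^1*19^( - 1)*60259^( - 1)*2649137^1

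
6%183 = 6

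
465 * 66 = 30690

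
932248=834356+97892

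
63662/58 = 31831/29 = 1097.62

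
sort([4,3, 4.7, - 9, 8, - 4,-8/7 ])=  [ - 9,-4, - 8/7, 3,  4,4.7 , 8 ] 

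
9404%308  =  164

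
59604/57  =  19868/19 = 1045.68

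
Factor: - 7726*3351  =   - 2^1 * 3^1 * 1117^1*3863^1 = - 25889826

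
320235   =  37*8655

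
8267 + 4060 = 12327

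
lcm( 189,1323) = 1323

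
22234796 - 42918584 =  - 20683788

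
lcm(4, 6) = 12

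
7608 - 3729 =3879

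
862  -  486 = 376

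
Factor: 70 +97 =167^1 = 167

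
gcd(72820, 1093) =1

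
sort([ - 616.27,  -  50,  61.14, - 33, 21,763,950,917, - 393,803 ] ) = [ - 616.27, - 393, - 50, - 33, 21 , 61.14,763, 803,917,950 ] 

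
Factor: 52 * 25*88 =114400 = 2^5*5^2*11^1*13^1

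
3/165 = 1/55 = 0.02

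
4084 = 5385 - 1301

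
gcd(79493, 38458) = 1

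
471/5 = 94+1/5 = 94.20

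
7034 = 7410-376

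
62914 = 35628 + 27286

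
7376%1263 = 1061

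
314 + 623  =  937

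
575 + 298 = 873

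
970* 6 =5820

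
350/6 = 58 + 1/3 = 58.33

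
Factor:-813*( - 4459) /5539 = 3^1*7^3  *13^1*29^( - 1 )*191^( - 1) * 271^1 = 3625167/5539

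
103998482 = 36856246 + 67142236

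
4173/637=321/49  =  6.55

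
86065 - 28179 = 57886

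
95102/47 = 2023+ 21/47 = 2023.45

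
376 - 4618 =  - 4242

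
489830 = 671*730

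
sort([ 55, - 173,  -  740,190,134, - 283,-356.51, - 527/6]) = [- 740, - 356.51 , - 283,- 173, - 527/6,55, 134, 190] 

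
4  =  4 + 0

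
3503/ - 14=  - 3503/14 = - 250.21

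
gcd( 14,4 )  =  2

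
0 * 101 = 0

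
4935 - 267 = 4668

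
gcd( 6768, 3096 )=72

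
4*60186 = 240744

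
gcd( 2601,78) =3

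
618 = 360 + 258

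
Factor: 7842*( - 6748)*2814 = -2^4*3^2*7^2*67^1 * 241^1*1307^1 = - 148910734224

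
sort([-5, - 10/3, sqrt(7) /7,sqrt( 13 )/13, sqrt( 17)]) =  [ - 5, - 10/3, sqrt( 13 )/13,  sqrt( 7)/7 , sqrt( 17)] 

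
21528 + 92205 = 113733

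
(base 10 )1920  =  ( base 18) 5GC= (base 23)3EB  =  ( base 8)3600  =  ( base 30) 240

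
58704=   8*7338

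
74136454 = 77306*959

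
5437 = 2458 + 2979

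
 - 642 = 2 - 644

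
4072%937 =324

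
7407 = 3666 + 3741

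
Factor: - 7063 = -7^1 * 1009^1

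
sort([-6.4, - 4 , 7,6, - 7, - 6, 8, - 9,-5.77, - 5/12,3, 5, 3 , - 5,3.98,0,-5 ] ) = [ - 9, - 7, - 6.4, - 6, - 5.77, - 5, - 5, - 4 ,-5/12,0, 3,  3,3.98,  5,6,7, 8 ] 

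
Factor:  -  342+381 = 39=   3^1*13^1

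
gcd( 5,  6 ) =1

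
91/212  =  91/212 = 0.43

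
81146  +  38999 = 120145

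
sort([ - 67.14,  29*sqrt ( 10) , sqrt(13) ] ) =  [ - 67.14,  sqrt (13),29*sqrt(10)]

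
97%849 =97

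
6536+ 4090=10626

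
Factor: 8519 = 7^1*1217^1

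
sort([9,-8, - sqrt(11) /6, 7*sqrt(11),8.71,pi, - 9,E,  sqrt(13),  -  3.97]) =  [ - 9, - 8 , - 3.97,-sqrt( 11 )/6, E, pi,  sqrt ( 13 ),8.71,9,  7*sqrt( 11) ]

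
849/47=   18 + 3/47 = 18.06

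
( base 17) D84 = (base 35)36c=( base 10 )3897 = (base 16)F39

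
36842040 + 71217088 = 108059128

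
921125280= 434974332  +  486150948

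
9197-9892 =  - 695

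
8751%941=282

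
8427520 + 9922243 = 18349763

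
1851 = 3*617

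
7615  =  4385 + 3230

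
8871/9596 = 8871/9596 = 0.92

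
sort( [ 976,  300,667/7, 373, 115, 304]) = [ 667/7, 115,300 , 304, 373, 976] 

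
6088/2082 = 2 + 962/1041   =  2.92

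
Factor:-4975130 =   -  2^1*5^1*23^1*97^1*223^1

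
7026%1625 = 526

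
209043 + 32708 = 241751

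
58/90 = 29/45= 0.64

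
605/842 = 605/842=0.72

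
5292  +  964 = 6256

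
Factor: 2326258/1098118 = 1163129/549059 = 7^( - 1 )*11^1*41^1*2579^1*78437^( - 1)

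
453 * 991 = 448923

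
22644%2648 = 1460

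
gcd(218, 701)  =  1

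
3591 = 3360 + 231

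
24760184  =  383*64648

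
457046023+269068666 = 726114689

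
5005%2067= 871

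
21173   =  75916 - 54743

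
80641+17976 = 98617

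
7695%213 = 27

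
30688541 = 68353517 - 37664976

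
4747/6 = 791 + 1/6 = 791.17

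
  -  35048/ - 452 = 8762/113 = 77.54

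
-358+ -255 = - 613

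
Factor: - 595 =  - 5^1*7^1*17^1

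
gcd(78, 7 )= 1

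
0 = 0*36974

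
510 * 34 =17340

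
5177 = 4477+700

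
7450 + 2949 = 10399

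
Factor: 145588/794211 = 2^2 *3^ ( -1)*11^( - 1)*17^1*41^ (  -  1) *587^( - 1) * 2141^1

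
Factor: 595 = 5^1*7^1*17^1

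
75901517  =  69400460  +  6501057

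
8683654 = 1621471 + 7062183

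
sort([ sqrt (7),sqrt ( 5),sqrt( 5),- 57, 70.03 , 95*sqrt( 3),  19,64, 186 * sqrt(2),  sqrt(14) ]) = [  -  57, sqrt(5 ), sqrt( 5 ),sqrt (7 ), sqrt(14 ), 19,64, 70.03,95* sqrt( 3),186*sqrt( 2)] 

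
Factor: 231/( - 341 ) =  - 3^1*7^1*31^(  -  1) = - 21/31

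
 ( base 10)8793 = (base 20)11jd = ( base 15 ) 2913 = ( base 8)21131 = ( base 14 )32C1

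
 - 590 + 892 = 302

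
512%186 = 140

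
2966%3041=2966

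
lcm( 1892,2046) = 175956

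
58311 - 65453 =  - 7142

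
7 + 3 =10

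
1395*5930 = 8272350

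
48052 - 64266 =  - 16214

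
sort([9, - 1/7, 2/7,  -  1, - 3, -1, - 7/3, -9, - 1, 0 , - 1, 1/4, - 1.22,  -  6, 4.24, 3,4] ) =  [ - 9,-6, - 3, - 7/3, -1.22,-1, - 1, - 1, - 1 ,  -  1/7, 0,1/4,2/7, 3 , 4, 4.24, 9 ]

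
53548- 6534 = 47014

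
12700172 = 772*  16451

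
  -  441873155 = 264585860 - 706459015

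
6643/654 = 10+ 103/654 = 10.16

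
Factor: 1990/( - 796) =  - 2^ ( - 1 ) * 5^1 =- 5/2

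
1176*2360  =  2775360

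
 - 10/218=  - 1 + 104/109 = - 0.05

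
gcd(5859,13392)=837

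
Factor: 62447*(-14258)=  - 890369326=- 2^1*7^1*11^1*811^1 * 7129^1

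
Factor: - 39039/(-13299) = 91/31 = 7^1*13^1*31^( - 1)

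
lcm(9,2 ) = 18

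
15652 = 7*2236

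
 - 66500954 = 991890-67492844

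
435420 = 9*48380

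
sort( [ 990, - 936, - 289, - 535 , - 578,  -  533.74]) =[ - 936 , - 578, - 535,-533.74, - 289, 990] 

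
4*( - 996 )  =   -3984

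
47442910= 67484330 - 20041420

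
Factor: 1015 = 5^1*7^1*29^1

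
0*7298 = 0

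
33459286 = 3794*8819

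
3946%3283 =663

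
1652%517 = 101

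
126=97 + 29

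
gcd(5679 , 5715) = 9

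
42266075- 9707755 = 32558320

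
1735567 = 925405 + 810162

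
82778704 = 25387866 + 57390838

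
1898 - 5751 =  - 3853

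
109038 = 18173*6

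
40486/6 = 20243/3 = 6747.67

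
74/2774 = 37/1387 = 0.03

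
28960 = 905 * 32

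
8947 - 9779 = - 832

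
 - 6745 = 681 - 7426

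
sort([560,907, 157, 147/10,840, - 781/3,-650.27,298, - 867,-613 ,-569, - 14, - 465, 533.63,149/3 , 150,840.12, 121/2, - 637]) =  [ - 867, - 650.27, - 637,  -  613,- 569 , - 465, -781/3, - 14, 147/10, 149/3, 121/2,  150, 157,298, 533.63, 560,840, 840.12 , 907 ] 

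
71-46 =25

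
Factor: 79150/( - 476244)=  - 39575/238122  =  - 2^(-1)*3^( - 2)*5^2*1583^1*13229^ ( - 1)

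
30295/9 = 30295/9 = 3366.11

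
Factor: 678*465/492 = 2^( - 1) * 3^1*5^1*31^1*41^(-1)*113^1 = 52545/82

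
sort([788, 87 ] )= [87, 788] 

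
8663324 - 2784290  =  5879034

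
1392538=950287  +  442251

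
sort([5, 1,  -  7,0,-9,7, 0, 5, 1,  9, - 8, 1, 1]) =[ - 9 ,- 8, - 7, 0, 0, 1,1, 1,1, 5,5, 7,9]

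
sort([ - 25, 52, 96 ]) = [ - 25, 52, 96]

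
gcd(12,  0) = 12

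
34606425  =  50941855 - 16335430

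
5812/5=1162 + 2/5 =1162.40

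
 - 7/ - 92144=7/92144 = 0.00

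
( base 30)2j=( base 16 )4F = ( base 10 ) 79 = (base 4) 1033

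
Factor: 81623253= 3^1*1361^1*19991^1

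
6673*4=26692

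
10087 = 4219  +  5868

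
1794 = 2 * 897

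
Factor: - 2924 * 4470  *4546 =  - 2^4 * 3^1 * 5^1*17^1 * 43^1*149^1 * 2273^1 = - 59417492880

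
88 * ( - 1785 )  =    -  157080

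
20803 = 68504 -47701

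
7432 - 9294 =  - 1862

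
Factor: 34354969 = 11^1*941^1*3319^1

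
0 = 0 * 68178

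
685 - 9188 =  - 8503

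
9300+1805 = 11105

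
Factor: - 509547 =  - 3^1*31^1 *5479^1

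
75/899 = 75/899=0.08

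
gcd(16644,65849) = 1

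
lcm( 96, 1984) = 5952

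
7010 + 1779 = 8789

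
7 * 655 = 4585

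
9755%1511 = 689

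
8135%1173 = 1097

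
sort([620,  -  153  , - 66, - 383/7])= [-153,-66 ,  -  383/7, 620]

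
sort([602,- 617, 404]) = [ - 617, 404, 602]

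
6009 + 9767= 15776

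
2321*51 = 118371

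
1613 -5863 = -4250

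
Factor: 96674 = 2^1*48337^1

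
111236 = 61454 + 49782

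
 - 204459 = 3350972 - 3555431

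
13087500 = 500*26175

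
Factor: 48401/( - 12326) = - 2^( - 1) * 29^1*1669^1 * 6163^( - 1) 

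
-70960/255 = - 279 + 37/51 = -278.27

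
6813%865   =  758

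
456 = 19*24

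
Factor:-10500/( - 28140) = 5^2 * 67^( - 1) = 25/67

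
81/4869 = 9/541 = 0.02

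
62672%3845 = 1152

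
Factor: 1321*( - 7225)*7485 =  -  3^1*5^3*17^2*499^1*  1321^1 = - 71438524125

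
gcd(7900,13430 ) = 790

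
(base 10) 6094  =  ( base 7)23524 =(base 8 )13716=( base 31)6AI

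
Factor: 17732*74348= 1318338736 = 2^4  *  11^1*13^1*31^1 * 18587^1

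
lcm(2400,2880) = 14400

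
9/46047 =3/15349 = 0.00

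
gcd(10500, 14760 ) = 60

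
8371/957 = 8+65/87 = 8.75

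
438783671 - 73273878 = 365509793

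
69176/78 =34588/39 = 886.87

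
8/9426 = 4/4713= 0.00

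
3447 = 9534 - 6087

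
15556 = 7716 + 7840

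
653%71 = 14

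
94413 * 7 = 660891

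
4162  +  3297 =7459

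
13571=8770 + 4801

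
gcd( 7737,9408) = 3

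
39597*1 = 39597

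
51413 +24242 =75655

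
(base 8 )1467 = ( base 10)823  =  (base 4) 30313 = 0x337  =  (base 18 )29D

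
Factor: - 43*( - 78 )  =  2^1*3^1*13^1*43^1 = 3354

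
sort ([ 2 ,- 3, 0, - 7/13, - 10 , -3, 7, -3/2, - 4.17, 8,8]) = [-10,-4.17, -3, -3, - 3/2,-7/13, 0,2,  7,  8, 8] 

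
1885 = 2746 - 861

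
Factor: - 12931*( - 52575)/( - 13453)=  - 3^1*5^2*11^(-1)*67^1*193^1 * 701^1*1223^ ( -1 ) = -679847325/13453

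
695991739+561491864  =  1257483603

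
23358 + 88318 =111676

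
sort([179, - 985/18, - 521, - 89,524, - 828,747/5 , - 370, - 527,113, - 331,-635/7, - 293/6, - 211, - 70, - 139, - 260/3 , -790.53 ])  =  [ - 828, - 790.53,-527,  -  521, - 370, - 331,- 211, - 139,-635/7, - 89,-260/3,-70,-985/18, - 293/6,113, 747/5, 179 , 524 ]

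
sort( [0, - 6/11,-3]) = [ - 3,-6/11, 0] 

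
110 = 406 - 296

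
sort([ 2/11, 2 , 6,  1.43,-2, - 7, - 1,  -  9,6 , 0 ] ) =[-9, - 7, - 2,  -  1, 0, 2/11, 1.43, 2, 6,  6] 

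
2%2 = 0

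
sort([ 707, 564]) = [564, 707]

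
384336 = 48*8007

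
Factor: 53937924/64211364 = 3^( - 1 )*7^(  -  2)*89^( - 1)*227^1*409^( - 1)*19801^1 = 4494827/5350947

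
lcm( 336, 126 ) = 1008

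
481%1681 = 481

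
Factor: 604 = 2^2*151^1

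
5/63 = 5/63 = 0.08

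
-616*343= -211288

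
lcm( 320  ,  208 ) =4160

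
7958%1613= 1506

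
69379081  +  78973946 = 148353027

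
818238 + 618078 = 1436316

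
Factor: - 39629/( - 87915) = 3^( - 1) * 5^( - 1 ) * 23^1 * 1723^1*5861^( - 1 ) 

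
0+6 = 6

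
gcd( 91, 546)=91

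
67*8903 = 596501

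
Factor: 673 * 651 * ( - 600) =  - 262873800 = - 2^3*3^2*5^2*7^1*31^1 * 673^1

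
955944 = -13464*( -71)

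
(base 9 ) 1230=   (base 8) 1626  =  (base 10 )918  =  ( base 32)sm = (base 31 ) TJ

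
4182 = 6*697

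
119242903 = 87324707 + 31918196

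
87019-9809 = 77210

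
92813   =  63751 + 29062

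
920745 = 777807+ 142938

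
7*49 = 343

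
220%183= 37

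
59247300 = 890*66570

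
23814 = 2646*9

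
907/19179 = 907/19179   =  0.05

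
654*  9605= 6281670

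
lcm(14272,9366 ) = 299712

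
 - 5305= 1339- 6644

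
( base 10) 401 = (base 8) 621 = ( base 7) 1112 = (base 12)295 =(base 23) ha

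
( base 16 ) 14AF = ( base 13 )2544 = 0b1010010101111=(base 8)12257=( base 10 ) 5295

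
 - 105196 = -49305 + - 55891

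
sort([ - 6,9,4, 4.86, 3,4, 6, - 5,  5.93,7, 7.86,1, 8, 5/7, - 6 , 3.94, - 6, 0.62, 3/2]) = [ - 6, - 6, - 6 ,-5, 0.62, 5/7, 1, 3/2, 3, 3.94, 4, 4, 4.86,5.93 , 6,7, 7.86,8, 9]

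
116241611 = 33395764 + 82845847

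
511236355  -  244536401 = 266699954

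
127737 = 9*14193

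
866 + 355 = 1221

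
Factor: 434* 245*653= 69433490=2^1 * 5^1*7^3*31^1*653^1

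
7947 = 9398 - 1451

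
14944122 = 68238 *219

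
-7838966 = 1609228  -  9448194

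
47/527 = 47/527= 0.09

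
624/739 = 624/739=   0.84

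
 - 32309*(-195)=6300255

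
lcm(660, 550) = 3300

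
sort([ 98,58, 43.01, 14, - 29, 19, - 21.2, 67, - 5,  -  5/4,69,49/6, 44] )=[ - 29, - 21.2, - 5,  -  5/4,  49/6, 14,19,43.01 , 44,58,67, 69 , 98] 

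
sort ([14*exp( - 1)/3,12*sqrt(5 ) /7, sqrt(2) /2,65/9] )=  [sqrt( 2 ) /2 , 14 * exp( - 1 )/3,12*sqrt(5)/7, 65/9]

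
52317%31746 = 20571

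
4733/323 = 4733/323 =14.65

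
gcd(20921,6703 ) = 1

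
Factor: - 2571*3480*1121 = - 10029676680 = -2^3*3^2 * 5^1* 19^1 * 29^1*59^1 * 857^1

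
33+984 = 1017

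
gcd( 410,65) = 5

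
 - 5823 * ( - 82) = 477486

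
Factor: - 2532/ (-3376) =3/4 =2^ ( - 2) *3^1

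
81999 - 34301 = 47698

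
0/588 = 0 = 0.00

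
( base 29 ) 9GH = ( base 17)1ae9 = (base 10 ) 8050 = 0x1F72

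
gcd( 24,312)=24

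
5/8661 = 5/8661  =  0.00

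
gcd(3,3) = 3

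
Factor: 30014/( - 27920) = - 2^( - 3) *5^( -1)*43^1 = - 43/40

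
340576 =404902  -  64326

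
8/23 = 8/23 = 0.35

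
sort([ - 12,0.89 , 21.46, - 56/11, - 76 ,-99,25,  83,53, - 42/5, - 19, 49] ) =[ - 99, - 76, - 19 , - 12, - 42/5, - 56/11, 0.89 , 21.46,25, 49, 53 , 83] 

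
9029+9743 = 18772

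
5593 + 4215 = 9808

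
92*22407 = 2061444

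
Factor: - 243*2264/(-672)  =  22923/28 = 2^( - 2 )*3^4*7^( - 1)*283^1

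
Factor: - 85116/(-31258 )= 2^1 * 3^1*41^1*173^1*15629^( -1) = 42558/15629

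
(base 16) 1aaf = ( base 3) 100101000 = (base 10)6831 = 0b1101010101111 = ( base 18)1319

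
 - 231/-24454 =231/24454 = 0.01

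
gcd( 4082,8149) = 1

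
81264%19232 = 4336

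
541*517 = 279697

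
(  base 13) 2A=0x24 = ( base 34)12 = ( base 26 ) 1A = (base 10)36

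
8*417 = 3336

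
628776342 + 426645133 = 1055421475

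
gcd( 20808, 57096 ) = 72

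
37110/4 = 9277+1/2 = 9277.50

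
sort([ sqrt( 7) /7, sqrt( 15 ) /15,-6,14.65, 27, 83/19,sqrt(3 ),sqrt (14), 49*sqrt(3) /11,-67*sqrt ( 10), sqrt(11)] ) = [ - 67*sqrt( 10), - 6,  sqrt(15)/15, sqrt(7 )/7,sqrt(3), sqrt(11 ), sqrt(14), 83/19, 49*sqrt( 3)/11, 14.65,  27 ]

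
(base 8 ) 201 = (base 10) 129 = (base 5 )1004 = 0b10000001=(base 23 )5E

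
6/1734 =1/289 =0.00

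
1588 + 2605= 4193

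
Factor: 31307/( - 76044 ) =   -  2^( - 2 )*3^( - 1)*6337^( - 1 ) *31307^1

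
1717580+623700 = 2341280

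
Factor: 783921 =3^1*17^1 * 19^1 * 809^1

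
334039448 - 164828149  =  169211299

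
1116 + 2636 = 3752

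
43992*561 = 24679512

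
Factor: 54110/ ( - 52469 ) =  - 2^1*5^1*7^1 * 71^( - 1) * 739^( - 1)* 773^1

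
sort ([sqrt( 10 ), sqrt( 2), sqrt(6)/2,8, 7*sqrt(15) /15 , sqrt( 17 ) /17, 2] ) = [ sqrt (17)/17, sqrt( 6)/2,  sqrt(2) , 7*sqrt (15)/15,  2 , sqrt(10 ),8 ]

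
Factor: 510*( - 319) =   -  162690 = -2^1*3^1 *5^1*11^1  *  17^1*29^1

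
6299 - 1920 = 4379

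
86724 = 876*99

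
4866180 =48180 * 101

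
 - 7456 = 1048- 8504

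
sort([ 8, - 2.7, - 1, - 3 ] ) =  [  -  3, - 2.7 , -1, 8]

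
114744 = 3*38248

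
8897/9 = 8897/9 = 988.56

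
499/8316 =499/8316 =0.06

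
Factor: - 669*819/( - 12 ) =2^( - 2) *3^2* 7^1*13^1*223^1 = 182637/4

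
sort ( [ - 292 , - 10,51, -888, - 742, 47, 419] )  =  [ - 888, - 742, - 292, - 10 , 47 , 51, 419] 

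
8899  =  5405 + 3494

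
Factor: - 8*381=-2^3*3^1*  127^1 = - 3048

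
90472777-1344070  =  89128707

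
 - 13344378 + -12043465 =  - 25387843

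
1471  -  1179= 292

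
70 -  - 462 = 532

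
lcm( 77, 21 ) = 231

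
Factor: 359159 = 17^1*37^1  *571^1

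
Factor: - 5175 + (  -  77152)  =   - 82327 = -7^1*19^1*619^1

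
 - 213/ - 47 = 4  +  25/47 = 4.53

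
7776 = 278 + 7498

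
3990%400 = 390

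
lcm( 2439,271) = 2439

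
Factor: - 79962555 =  - 3^1 * 5^1 * 5330837^1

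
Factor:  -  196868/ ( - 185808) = 89/84 = 2^(-2)*3^(-1)*7^(-1 )*89^1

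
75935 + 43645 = 119580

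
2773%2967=2773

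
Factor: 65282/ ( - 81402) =  -  32641/40701 = - 3^(  -  1 ) * 7^1*4663^1*13567^( - 1 ) 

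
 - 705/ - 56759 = 705/56759 = 0.01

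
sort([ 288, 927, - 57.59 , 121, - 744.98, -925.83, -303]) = [ -925.83,- 744.98, - 303, - 57.59,121, 288,927]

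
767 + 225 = 992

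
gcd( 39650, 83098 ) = 2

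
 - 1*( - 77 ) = 77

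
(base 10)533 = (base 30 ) hn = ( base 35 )F8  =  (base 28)J1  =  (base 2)1000010101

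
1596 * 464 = 740544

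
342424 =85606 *4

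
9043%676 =255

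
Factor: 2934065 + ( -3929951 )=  - 2^1 * 3^2*61^1*907^1=- 995886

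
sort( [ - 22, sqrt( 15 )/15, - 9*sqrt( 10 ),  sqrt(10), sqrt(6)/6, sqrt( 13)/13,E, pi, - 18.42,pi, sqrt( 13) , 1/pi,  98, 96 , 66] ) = [ - 9*sqrt( 10 ), - 22, - 18.42, sqrt(15)/15 , sqrt(13 )/13,1/pi, sqrt( 6 ) /6 , E , pi,pi,sqrt(10), sqrt(13), 66, 96, 98] 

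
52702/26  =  2027 =2027.00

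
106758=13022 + 93736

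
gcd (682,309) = 1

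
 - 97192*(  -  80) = 7775360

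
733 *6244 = 4576852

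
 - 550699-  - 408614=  - 142085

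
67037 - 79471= - 12434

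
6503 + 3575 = 10078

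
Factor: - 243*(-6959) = 1691037 = 3^5*6959^1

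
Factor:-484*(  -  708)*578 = 198064416 =2^5*3^1*11^2*17^2*59^1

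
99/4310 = 99/4310 = 0.02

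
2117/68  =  2117/68 = 31.13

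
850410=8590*99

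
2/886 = 1/443 = 0.00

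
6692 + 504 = 7196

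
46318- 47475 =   -  1157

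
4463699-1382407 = 3081292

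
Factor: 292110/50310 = 3^( - 1)*7^1*43^( - 1 ) * 107^1 =749/129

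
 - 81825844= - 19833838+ - 61992006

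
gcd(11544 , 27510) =6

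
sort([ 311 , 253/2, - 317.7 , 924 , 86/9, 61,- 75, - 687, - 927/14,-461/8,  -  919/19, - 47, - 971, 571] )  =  [- 971, - 687,  -  317.7 , - 75, - 927/14, - 461/8, - 919/19  , - 47, 86/9 , 61, 253/2,311,571,  924] 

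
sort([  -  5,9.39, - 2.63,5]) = [ - 5,  -  2.63 , 5, 9.39 ]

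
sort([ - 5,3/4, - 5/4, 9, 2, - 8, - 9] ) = [ - 9, - 8, - 5, - 5/4,3/4, 2, 9]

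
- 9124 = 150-9274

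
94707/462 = 204+ 153/154 = 204.99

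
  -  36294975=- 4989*7275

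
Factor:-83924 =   -  2^2*20981^1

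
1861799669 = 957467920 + 904331749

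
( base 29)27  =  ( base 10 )65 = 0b1000001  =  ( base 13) 50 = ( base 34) 1V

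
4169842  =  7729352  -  3559510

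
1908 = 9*212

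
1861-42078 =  - 40217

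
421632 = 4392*96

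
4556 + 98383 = 102939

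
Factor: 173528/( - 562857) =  -2^3*3^( - 1 )*109^1*199^1*373^( - 1)*503^( - 1 )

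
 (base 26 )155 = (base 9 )1101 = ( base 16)32b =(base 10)811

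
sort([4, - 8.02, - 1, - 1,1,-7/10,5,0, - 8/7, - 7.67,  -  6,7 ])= [ - 8.02, - 7.67 ,  -  6 , - 8/7, - 1, - 1, - 7/10,0, 1,4,5 , 7 ] 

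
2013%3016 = 2013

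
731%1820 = 731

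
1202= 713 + 489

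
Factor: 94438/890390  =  47219/445195 = 5^( - 1) * 23^1* 269^( - 1 )*331^( - 1)*2053^1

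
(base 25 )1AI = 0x37d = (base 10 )893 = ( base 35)PI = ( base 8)1575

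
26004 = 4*6501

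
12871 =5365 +7506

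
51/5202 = 1/102 = 0.01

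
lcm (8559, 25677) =25677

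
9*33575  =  302175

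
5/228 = 5/228 = 0.02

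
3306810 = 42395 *78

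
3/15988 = 3/15988 =0.00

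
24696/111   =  8232/37 = 222.49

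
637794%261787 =114220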